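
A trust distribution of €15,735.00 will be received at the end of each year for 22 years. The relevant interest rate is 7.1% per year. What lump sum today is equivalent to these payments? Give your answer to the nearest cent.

This is an ordinary annuity: 22 payments of €15,735.00 at the end of each year.
Periodic rate r = 0.071 per year.
PV = PMT × [(1 − (1+r)^−n)/r] = 15,735 × [1 − (1+r)^−22] / r = €172,614.76

€172,614.76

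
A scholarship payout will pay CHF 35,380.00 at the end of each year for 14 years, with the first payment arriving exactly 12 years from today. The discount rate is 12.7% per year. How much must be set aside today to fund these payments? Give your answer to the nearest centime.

Ordinary annuity of 14 payments, first payment at period 12.
Periodic rate r = 0.127 per year.
The ordinary-annuity PV formula values the stream one period before the first payment (period 11); discount that back 11 periods:
PV₀ = 35,380 × [1 − (1+r)^−14] / r × (1+r)^−11 = CHF 60,757.47

CHF 60,757.47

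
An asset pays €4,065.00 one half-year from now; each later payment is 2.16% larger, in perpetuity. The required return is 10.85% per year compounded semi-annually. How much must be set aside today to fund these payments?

Periodic rate r = 0.1085/2 per half-year.
Growing perpetuity (Gordon): PV = PMT₁ / (r − g) = 4,065 / (r − 0.0216) = €124,502.30.

€124,502.30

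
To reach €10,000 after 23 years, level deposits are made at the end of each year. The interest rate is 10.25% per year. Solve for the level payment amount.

€121.53

Level ordinary annuity; solve FV = PMT × [((1+r)^n − 1)/r] for PMT.
Periodic rate r = 0.1025 per year.
With n = 23: PMT = 10,000 / ([((1+r)^n − 1)/r]) = €121.53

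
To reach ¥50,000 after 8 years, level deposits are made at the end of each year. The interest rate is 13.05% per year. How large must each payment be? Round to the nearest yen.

Level ordinary annuity; solve FV = PMT × [((1+r)^n − 1)/r] for PMT.
Periodic rate r = 0.1305 per year.
With n = 8: PMT = 50,000 / ([((1+r)^n − 1)/r]) = ¥3,912

¥3,912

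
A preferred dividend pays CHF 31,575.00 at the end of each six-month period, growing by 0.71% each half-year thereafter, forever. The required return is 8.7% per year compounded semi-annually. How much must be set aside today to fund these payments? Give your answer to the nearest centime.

Periodic rate r = 0.087/2 per half-year.
Growing perpetuity (Gordon): PV = PMT₁ / (r − g) = 31,575 / (r − 0.0071) = CHF 867,445.05.

CHF 867,445.05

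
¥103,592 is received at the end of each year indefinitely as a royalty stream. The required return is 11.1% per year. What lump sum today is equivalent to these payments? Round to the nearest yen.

Periodic rate r = 0.111 per year.
Level perpetuity: PV = PMT / r = 103,592 / (0.111) = ¥933,261.

¥933,261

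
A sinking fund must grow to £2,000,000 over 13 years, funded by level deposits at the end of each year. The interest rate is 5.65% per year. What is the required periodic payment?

£108,324.15

Level ordinary annuity; solve FV = PMT × [((1+r)^n − 1)/r] for PMT.
Periodic rate r = 0.0565 per year.
With n = 13: PMT = 2,000,000 / ([((1+r)^n − 1)/r]) = £108,324.15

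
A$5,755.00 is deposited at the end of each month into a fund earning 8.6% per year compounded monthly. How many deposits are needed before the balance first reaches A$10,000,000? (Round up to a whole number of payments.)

Periodic rate r = 0.086/12 per month; n is counted in months.
Ordinary annuity FV: 10,000,000 = 5,755 × [((1+r)^n − 1)/r].
(1+r)^n = 1 + 10,000,000 × r / 5,755, so n = ln(1 + 10,000,000·r/5,755) / ln(1+r) = 363.98.
Round up to a whole number of payments: n = 364.

364 payments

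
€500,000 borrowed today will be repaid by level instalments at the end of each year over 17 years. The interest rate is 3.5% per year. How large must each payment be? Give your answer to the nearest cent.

€39,521.57

Level ordinary annuity; solve PV = PMT × [(1 − (1+r)^−n)/r] for PMT.
Periodic rate r = 0.035 per year.
With n = 17: PMT = 500,000 / ([(1 − (1+r)^−n)/r]) = €39,521.57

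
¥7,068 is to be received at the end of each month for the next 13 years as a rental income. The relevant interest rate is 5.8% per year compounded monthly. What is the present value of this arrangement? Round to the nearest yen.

This is an ordinary annuity: 156 payments of ¥7,068 at the end of each month.
Periodic rate r = 0.058/12 per month; n is counted in months.
PV = PMT × [(1 − (1+r)^−n)/r] = 7,068 × [1 − (1+r)^−156] / r = ¥773,089

¥773,089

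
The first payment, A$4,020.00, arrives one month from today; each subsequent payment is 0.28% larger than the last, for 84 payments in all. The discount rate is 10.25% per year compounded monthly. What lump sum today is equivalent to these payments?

A$266,725.69

Periodic rate r = 0.1025/12 per month; n is counted in months.
Growing ordinary annuity: PV = PMT₁ × [1 − ((1+g)/(1+r))^n] / (r − g) = 4,020 × [1 − ((1+0.0028)/(1+r))^84] / (r − 0.0028) = A$266,725.69.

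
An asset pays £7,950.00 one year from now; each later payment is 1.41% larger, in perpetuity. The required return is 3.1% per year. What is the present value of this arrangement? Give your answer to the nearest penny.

£470,414.20

Periodic rate r = 0.031 per year.
Growing perpetuity (Gordon): PV = PMT₁ / (r − g) = 7,950 / (r − 0.0141) = £470,414.20.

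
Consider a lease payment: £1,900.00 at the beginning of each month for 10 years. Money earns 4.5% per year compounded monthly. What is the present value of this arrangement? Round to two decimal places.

£184,017.20

This is an annuity due: 120 payments of £1,900.00 at the beginning of each month.
Periodic rate r = 0.045/12 per month; n is counted in months.
PV = PMT × [(1 − (1+r)^−n)/r] × (1+r) = 1,900 × [1 − (1+r)^−120] / r × (1+r) = £184,017.20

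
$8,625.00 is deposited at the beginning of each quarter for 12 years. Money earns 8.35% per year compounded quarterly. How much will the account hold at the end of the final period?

This is an annuity due: 48 deposits of $8,625.00 at the beginning of each quarter.
Periodic rate r = 0.0835/4 per quarter; n is counted in quarters.
FV = PMT × [((1+r)^n − 1)/r] × (1+r) = 8,625 × [(1+r)^48 − 1] / r × (1+r) = $715,274.70

$715,274.70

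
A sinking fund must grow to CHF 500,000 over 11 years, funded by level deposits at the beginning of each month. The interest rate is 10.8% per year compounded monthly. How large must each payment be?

Level annuity due; solve FV = PMT × [((1+r)^n − 1)/r] × (1+r) for PMT.
Periodic rate r = 0.108/12 per month; n is counted in months.
With n = 132: PMT = 500,000 / ([((1+r)^n − 1)/r] × (1+r)) = CHF 1,970.66

CHF 1,970.66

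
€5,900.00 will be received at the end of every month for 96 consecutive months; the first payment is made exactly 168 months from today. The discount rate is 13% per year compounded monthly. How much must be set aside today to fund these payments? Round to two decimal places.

€58,059.00

Ordinary annuity of 96 payments, first payment at period 168.
Periodic rate r = 0.13/12 per month; n is counted in months.
The ordinary-annuity PV formula values the stream one period before the first payment (period 167); discount that back 167 periods:
PV₀ = 5,900 × [1 − (1+r)^−96] / r × (1+r)^−167 = €58,059.00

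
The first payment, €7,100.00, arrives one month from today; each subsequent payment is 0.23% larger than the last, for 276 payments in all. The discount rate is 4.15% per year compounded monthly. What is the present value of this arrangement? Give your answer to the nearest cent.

Periodic rate r = 0.0415/12 per month; n is counted in months.
Growing ordinary annuity: PV = PMT₁ × [1 − ((1+g)/(1+r))^n] / (r − g) = 7,100 × [1 − ((1+0.0023)/(1+r))^276] / (r − 0.0023) = €1,673,144.89.

€1,673,144.89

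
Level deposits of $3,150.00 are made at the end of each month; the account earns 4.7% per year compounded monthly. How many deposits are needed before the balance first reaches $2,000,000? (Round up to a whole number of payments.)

Periodic rate r = 0.047/12 per month; n is counted in months.
Ordinary annuity FV: 2,000,000 = 3,150 × [((1+r)^n − 1)/r].
(1+r)^n = 1 + 2,000,000 × r / 3,150, so n = ln(1 + 2,000,000·r/3,150) / ln(1+r) = 319.51.
Round up to a whole number of payments: n = 320.

320 payments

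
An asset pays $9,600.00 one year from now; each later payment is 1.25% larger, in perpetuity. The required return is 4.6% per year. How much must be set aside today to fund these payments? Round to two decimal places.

Periodic rate r = 0.046 per year.
Growing perpetuity (Gordon): PV = PMT₁ / (r − g) = 9,600 / (r − 0.0125) = $286,567.16.

$286,567.16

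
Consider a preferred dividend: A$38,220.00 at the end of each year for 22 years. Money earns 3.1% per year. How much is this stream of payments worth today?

This is an ordinary annuity: 22 payments of A$38,220.00 at the end of each year.
Periodic rate r = 0.031 per year.
PV = PMT × [(1 − (1+r)^−n)/r] = 38,220 × [1 − (1+r)^−22] / r = A$603,051.46

A$603,051.46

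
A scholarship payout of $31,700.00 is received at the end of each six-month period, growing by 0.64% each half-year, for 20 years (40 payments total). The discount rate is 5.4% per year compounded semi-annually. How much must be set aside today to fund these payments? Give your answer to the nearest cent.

Periodic rate r = 0.054/2 per half-year; n is counted in half-years.
Growing ordinary annuity: PV = PMT₁ × [1 − ((1+g)/(1+r))^n] / (r − g) = 31,700 × [1 − ((1+0.0064)/(1+r))^40] / (r − 0.0064) = $854,609.19.

$854,609.19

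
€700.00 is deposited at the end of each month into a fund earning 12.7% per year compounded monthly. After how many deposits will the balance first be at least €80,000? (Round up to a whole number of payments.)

Periodic rate r = 0.127/12 per month; n is counted in months.
Ordinary annuity FV: 80,000 = 700 × [((1+r)^n − 1)/r].
(1+r)^n = 1 + 80,000 × r / 700, so n = ln(1 + 80,000·r/700) / ln(1+r) = 75.30.
Round up to a whole number of payments: n = 76.

76 payments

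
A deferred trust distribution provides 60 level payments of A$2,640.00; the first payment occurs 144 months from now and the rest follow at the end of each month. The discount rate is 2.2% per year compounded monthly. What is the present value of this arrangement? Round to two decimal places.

Ordinary annuity of 60 payments, first payment at period 144.
Periodic rate r = 0.022/12 per month; n is counted in months.
The ordinary-annuity PV formula values the stream one period before the first payment (period 143); discount that back 143 periods:
PV₀ = 2,640 × [1 − (1+r)^−60] / r × (1+r)^−143 = A$115,334.25

A$115,334.25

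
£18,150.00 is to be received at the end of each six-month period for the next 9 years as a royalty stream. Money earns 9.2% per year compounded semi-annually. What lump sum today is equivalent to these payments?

This is an ordinary annuity: 18 payments of £18,150.00 at the end of each six-month period.
Periodic rate r = 0.092/2 per half-year; n is counted in half-years.
PV = PMT × [(1 − (1+r)^−n)/r] = 18,150 × [1 − (1+r)^−18] / r = £218,955.53

£218,955.53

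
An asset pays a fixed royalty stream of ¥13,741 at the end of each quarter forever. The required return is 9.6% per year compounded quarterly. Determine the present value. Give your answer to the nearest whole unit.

¥572,542

Periodic rate r = 0.096/4 per quarter.
Level perpetuity: PV = PMT / r = 13,741 / (0.096/4) = ¥572,542.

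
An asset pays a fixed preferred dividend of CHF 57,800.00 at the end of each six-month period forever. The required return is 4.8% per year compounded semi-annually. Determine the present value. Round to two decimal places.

CHF 2,408,333.33

Periodic rate r = 0.048/2 per half-year.
Level perpetuity: PV = PMT / r = 57,800 / (0.048/2) = CHF 2,408,333.33.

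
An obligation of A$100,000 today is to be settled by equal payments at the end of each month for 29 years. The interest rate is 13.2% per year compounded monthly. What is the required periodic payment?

A$1,124.99

Level ordinary annuity; solve PV = PMT × [(1 − (1+r)^−n)/r] for PMT.
Periodic rate r = 0.132/12 per month; n is counted in months.
With n = 348: PMT = 100,000 / ([(1 − (1+r)^−n)/r]) = A$1,124.99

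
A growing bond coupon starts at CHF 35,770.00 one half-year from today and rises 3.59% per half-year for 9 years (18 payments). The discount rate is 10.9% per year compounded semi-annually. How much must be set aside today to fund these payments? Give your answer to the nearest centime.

Periodic rate r = 0.109/2 per half-year; n is counted in half-years.
Growing ordinary annuity: PV = PMT₁ × [1 − ((1+g)/(1+r))^n] / (r − g) = 35,770 × [1 − ((1+0.0359)/(1+r))^18] / (r − 0.0359) = CHF 527,108.44.

CHF 527,108.44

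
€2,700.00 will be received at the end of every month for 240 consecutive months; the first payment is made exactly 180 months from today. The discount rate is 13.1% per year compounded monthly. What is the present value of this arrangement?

€32,802.66

Ordinary annuity of 240 payments, first payment at period 180.
Periodic rate r = 0.131/12 per month; n is counted in months.
The ordinary-annuity PV formula values the stream one period before the first payment (period 179); discount that back 179 periods:
PV₀ = 2,700 × [1 − (1+r)^−240] / r × (1+r)^−179 = €32,802.66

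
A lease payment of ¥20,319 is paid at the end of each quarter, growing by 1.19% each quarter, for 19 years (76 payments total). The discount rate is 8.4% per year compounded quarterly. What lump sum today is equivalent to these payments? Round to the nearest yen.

¥1,102,120

Periodic rate r = 0.084/4 per quarter; n is counted in quarters.
Growing ordinary annuity: PV = PMT₁ × [1 − ((1+g)/(1+r))^n] / (r − g) = 20,319 × [1 − ((1+0.0119)/(1+r))^76] / (r − 0.0119) = ¥1,102,120.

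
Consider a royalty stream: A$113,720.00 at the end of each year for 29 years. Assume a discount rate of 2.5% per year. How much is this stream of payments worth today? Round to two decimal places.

A$2,325,977.70

This is an ordinary annuity: 29 payments of A$113,720.00 at the end of each year.
Periodic rate r = 0.025 per year.
PV = PMT × [(1 − (1+r)^−n)/r] = 113,720 × [1 − (1+r)^−29] / r = A$2,325,977.70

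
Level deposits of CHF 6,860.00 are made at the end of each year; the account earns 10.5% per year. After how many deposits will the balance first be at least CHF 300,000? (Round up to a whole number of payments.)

18 payments

Periodic rate r = 0.105 per year.
Ordinary annuity FV: 300,000 = 6,860 × [((1+r)^n − 1)/r].
(1+r)^n = 1 + 300,000 × r / 6,860, so n = ln(1 + 300,000·r/6,860) / ln(1+r) = 17.24.
Round up to a whole number of payments: n = 18.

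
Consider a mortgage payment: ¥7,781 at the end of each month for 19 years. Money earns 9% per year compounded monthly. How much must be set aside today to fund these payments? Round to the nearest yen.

¥848,623

This is an ordinary annuity: 228 payments of ¥7,781 at the end of each month.
Periodic rate r = 0.09/12 per month; n is counted in months.
PV = PMT × [(1 − (1+r)^−n)/r] = 7,781 × [1 − (1+r)^−228] / r = ¥848,623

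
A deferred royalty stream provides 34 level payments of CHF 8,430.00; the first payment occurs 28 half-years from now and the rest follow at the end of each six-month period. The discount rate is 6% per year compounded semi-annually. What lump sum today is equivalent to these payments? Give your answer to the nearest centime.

Ordinary annuity of 34 payments, first payment at period 28.
Periodic rate r = 0.06/2 per half-year; n is counted in half-years.
The ordinary-annuity PV formula values the stream one period before the first payment (period 27); discount that back 27 periods:
PV₀ = 8,430 × [1 − (1+r)^−34] / r × (1+r)^−27 = CHF 80,197.30

CHF 80,197.30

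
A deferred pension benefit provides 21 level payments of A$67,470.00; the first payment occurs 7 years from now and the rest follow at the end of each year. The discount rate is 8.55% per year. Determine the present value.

A$396,226.73

Ordinary annuity of 21 payments, first payment at period 7.
Periodic rate r = 0.0855 per year.
The ordinary-annuity PV formula values the stream one period before the first payment (period 6); discount that back 6 periods:
PV₀ = 67,470 × [1 − (1+r)^−21] / r × (1+r)^−6 = A$396,226.73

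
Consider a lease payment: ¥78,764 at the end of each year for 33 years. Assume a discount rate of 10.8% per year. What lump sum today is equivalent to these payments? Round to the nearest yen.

¥704,574

This is an ordinary annuity: 33 payments of ¥78,764 at the end of each year.
Periodic rate r = 0.108 per year.
PV = PMT × [(1 − (1+r)^−n)/r] = 78,764 × [1 − (1+r)^−33] / r = ¥704,574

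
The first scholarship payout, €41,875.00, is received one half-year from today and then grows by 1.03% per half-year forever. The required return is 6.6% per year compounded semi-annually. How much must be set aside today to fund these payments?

Periodic rate r = 0.066/2 per half-year.
Growing perpetuity (Gordon): PV = PMT₁ / (r − g) = 41,875 / (r − 0.0103) = €1,844,713.66.

€1,844,713.66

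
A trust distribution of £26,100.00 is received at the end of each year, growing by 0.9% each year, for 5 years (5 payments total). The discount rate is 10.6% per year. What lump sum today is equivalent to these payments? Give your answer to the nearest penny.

£99,033.00

Periodic rate r = 0.106 per year.
Growing ordinary annuity: PV = PMT₁ × [1 − ((1+g)/(1+r))^n] / (r − g) = 26,100 × [1 − ((1+0.009)/(1+r))^5] / (r − 0.009) = £99,033.00.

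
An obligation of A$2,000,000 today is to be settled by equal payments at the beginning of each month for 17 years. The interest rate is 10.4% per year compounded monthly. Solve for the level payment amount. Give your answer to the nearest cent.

Level annuity due; solve PV = PMT × [(1 − (1+r)^−n)/r] × (1+r) for PMT.
Periodic rate r = 0.104/12 per month; n is counted in months.
With n = 204: PMT = 2,000,000 / ([(1 − (1+r)^−n)/r] × (1+r)) = A$20,753.58

A$20,753.58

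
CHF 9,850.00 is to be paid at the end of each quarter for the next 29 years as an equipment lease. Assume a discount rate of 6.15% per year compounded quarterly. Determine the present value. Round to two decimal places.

CHF 531,518.68

This is an ordinary annuity: 116 payments of CHF 9,850.00 at the end of each quarter.
Periodic rate r = 0.0615/4 per quarter; n is counted in quarters.
PV = PMT × [(1 − (1+r)^−n)/r] = 9,850 × [1 − (1+r)^−116] / r = CHF 531,518.68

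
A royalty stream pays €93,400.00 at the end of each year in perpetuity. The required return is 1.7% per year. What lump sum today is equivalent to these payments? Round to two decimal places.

Periodic rate r = 0.017 per year.
Level perpetuity: PV = PMT / r = 93,400 / (0.017) = €5,494,117.65.

€5,494,117.65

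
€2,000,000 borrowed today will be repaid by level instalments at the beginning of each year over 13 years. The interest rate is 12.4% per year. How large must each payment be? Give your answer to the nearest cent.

€282,436.30

Level annuity due; solve PV = PMT × [(1 − (1+r)^−n)/r] × (1+r) for PMT.
Periodic rate r = 0.124 per year.
With n = 13: PMT = 2,000,000 / ([(1 − (1+r)^−n)/r] × (1+r)) = €282,436.30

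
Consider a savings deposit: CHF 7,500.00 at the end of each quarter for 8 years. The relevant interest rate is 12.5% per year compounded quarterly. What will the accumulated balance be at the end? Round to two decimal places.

This is an ordinary annuity: 32 deposits of CHF 7,500.00 at the end of each quarter.
Periodic rate r = 0.125/4 per quarter; n is counted in quarters.
FV = PMT × [((1+r)^n − 1)/r] = 7,500 × [(1+r)^32 − 1] / r = CHF 402,477.63

CHF 402,477.63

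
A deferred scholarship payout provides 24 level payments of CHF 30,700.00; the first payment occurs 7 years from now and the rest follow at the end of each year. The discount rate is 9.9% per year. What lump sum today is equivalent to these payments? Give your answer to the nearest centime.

Ordinary annuity of 24 payments, first payment at period 7.
Periodic rate r = 0.099 per year.
The ordinary-annuity PV formula values the stream one period before the first payment (period 6); discount that back 6 periods:
PV₀ = 30,700 × [1 − (1+r)^−24] / r × (1+r)^−6 = CHF 157,738.75

CHF 157,738.75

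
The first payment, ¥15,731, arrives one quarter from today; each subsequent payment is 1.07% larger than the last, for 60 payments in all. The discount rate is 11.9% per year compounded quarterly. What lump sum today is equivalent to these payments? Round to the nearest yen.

¥556,441

Periodic rate r = 0.119/4 per quarter; n is counted in quarters.
Growing ordinary annuity: PV = PMT₁ × [1 − ((1+g)/(1+r))^n] / (r − g) = 15,731 × [1 − ((1+0.0107)/(1+r))^60] / (r − 0.0107) = ¥556,441.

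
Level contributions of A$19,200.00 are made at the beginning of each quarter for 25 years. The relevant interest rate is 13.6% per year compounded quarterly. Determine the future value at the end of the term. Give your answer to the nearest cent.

A$15,950,809.60

This is an annuity due: 100 deposits of A$19,200.00 at the beginning of each quarter.
Periodic rate r = 0.136/4 per quarter; n is counted in quarters.
FV = PMT × [((1+r)^n − 1)/r] × (1+r) = 19,200 × [(1+r)^100 − 1] / r × (1+r) = A$15,950,809.60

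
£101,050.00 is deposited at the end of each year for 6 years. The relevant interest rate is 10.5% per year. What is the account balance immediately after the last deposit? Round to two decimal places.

This is an ordinary annuity: 6 deposits of £101,050.00 at the end of each year.
Periodic rate r = 0.105 per year.
FV = PMT × [((1+r)^n − 1)/r] = 101,050 × [(1+r)^6 − 1] / r = £789,564.93

£789,564.93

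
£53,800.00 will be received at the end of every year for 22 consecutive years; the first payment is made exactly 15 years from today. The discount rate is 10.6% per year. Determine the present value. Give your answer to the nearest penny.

£110,353.76

Ordinary annuity of 22 payments, first payment at period 15.
Periodic rate r = 0.106 per year.
The ordinary-annuity PV formula values the stream one period before the first payment (period 14); discount that back 14 periods:
PV₀ = 53,800 × [1 − (1+r)^−22] / r × (1+r)^−14 = £110,353.76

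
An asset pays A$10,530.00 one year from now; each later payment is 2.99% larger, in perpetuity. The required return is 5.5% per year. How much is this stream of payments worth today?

A$419,521.91

Periodic rate r = 0.055 per year.
Growing perpetuity (Gordon): PV = PMT₁ / (r − g) = 10,530 / (r − 0.0299) = A$419,521.91.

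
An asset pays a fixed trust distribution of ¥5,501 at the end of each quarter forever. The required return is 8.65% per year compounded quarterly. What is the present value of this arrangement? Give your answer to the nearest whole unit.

¥254,382

Periodic rate r = 0.0865/4 per quarter.
Level perpetuity: PV = PMT / r = 5,501 / (0.0865/4) = ¥254,382.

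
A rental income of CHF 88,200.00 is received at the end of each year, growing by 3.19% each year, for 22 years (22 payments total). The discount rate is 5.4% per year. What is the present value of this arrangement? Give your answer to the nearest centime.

CHF 1,487,088.47

Periodic rate r = 0.054 per year.
Growing ordinary annuity: PV = PMT₁ × [1 − ((1+g)/(1+r))^n] / (r − g) = 88,200 × [1 − ((1+0.0319)/(1+r))^22] / (r − 0.0319) = CHF 1,487,088.47.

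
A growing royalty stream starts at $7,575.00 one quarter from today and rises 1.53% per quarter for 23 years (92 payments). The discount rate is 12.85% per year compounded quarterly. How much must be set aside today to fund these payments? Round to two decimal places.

$350,970.78

Periodic rate r = 0.1285/4 per quarter; n is counted in quarters.
Growing ordinary annuity: PV = PMT₁ × [1 − ((1+g)/(1+r))^n] / (r − g) = 7,575 × [1 − ((1+0.0153)/(1+r))^92] / (r − 0.0153) = $350,970.78.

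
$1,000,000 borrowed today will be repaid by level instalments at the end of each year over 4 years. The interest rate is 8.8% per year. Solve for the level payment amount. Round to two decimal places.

Level ordinary annuity; solve PV = PMT × [(1 − (1+r)^−n)/r] for PMT.
Periodic rate r = 0.088 per year.
With n = 4: PMT = 1,000,000 / ([(1 − (1+r)^−n)/r]) = $307,314.72

$307,314.72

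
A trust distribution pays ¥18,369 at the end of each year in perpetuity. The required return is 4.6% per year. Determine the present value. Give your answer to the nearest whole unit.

¥399,326

Periodic rate r = 0.046 per year.
Level perpetuity: PV = PMT / r = 18,369 / (0.046) = ¥399,326.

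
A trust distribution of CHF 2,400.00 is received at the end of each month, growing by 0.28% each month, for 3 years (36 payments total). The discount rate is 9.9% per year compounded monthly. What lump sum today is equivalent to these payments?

Periodic rate r = 0.099/12 per month; n is counted in months.
Growing ordinary annuity: PV = PMT₁ × [1 − ((1+g)/(1+r))^n] / (r − g) = 2,400 × [1 − ((1+0.0028)/(1+r))^36] / (r − 0.0028) = CHF 78,062.12.

CHF 78,062.12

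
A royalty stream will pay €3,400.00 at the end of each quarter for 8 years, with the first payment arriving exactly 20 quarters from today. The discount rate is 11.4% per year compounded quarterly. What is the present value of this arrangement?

Ordinary annuity of 32 payments, first payment at period 20.
Periodic rate r = 0.114/4 per quarter; n is counted in quarters.
The ordinary-annuity PV formula values the stream one period before the first payment (period 19); discount that back 19 periods:
PV₀ = 3,400 × [1 − (1+r)^−32] / r × (1+r)^−19 = €41,485.62

€41,485.62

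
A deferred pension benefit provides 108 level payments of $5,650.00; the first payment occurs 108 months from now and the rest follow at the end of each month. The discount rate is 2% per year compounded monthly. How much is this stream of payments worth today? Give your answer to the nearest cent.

Ordinary annuity of 108 payments, first payment at period 108.
Periodic rate r = 0.02/12 per month; n is counted in months.
The ordinary-annuity PV formula values the stream one period before the first payment (period 107); discount that back 107 periods:
PV₀ = 5,650 × [1 − (1+r)^−108] / r × (1+r)^−107 = $466,935.64

$466,935.64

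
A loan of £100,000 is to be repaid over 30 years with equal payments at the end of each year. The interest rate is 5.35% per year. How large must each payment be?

Level ordinary annuity; solve PV = PMT × [(1 − (1+r)^−n)/r] for PMT.
Periodic rate r = 0.0535 per year.
With n = 30: PMT = 100,000 / ([(1 − (1+r)^−n)/r]) = £6,766.96

£6,766.96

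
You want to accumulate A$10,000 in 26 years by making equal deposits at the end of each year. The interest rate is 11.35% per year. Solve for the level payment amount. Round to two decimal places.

A$73.86

Level ordinary annuity; solve FV = PMT × [((1+r)^n − 1)/r] for PMT.
Periodic rate r = 0.1135 per year.
With n = 26: PMT = 10,000 / ([((1+r)^n − 1)/r]) = A$73.86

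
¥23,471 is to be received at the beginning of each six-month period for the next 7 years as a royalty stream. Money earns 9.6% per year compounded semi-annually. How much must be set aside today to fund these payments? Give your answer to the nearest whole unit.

¥246,626

This is an annuity due: 14 payments of ¥23,471 at the beginning of each six-month period.
Periodic rate r = 0.096/2 per half-year; n is counted in half-years.
PV = PMT × [(1 − (1+r)^−n)/r] × (1+r) = 23,471 × [1 − (1+r)^−14] / r × (1+r) = ¥246,626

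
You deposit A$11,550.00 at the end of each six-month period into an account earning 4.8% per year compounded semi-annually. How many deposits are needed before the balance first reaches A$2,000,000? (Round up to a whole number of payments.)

70 payments

Periodic rate r = 0.048/2 per half-year; n is counted in half-years.
Ordinary annuity FV: 2,000,000 = 11,550 × [((1+r)^n − 1)/r].
(1+r)^n = 1 + 2,000,000 × r / 11,550, so n = ln(1 + 2,000,000·r/11,550) / ln(1+r) = 69.16.
Round up to a whole number of payments: n = 70.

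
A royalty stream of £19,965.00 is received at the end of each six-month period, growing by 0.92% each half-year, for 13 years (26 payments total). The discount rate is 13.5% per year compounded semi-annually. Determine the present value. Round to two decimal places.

Periodic rate r = 0.135/2 per half-year; n is counted in half-years.
Growing ordinary annuity: PV = PMT₁ × [1 − ((1+g)/(1+r))^n] / (r − g) = 19,965 × [1 − ((1+0.0092)/(1+r))^26] / (r − 0.0092) = £262,938.74.

£262,938.74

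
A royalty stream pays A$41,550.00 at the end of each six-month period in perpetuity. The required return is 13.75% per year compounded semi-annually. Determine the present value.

A$604,363.64

Periodic rate r = 0.1375/2 per half-year.
Level perpetuity: PV = PMT / r = 41,550 / (0.1375/2) = A$604,363.64.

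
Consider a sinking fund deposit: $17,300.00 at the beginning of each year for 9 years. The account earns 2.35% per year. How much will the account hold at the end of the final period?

This is an annuity due: 9 deposits of $17,300.00 at the beginning of each year.
Periodic rate r = 0.0235 per year.
FV = PMT × [((1+r)^n − 1)/r] × (1+r) = 17,300 × [(1+r)^9 − 1] / r × (1+r) = $175,189.73

$175,189.73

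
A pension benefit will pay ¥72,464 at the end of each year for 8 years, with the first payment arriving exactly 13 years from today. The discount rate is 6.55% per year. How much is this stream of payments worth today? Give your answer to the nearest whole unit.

¥205,664

Ordinary annuity of 8 payments, first payment at period 13.
Periodic rate r = 0.0655 per year.
The ordinary-annuity PV formula values the stream one period before the first payment (period 12); discount that back 12 periods:
PV₀ = 72,464 × [1 − (1+r)^−8] / r × (1+r)^−12 = ¥205,664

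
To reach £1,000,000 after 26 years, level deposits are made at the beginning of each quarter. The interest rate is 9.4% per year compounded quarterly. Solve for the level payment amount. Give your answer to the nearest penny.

Level annuity due; solve FV = PMT × [((1+r)^n − 1)/r] × (1+r) for PMT.
Periodic rate r = 0.094/4 per quarter; n is counted in quarters.
With n = 104: PMT = 1,000,000 / ([((1+r)^n − 1)/r] × (1+r)) = £2,251.49

£2,251.49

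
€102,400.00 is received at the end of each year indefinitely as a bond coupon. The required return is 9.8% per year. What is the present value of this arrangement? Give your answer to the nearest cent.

Periodic rate r = 0.098 per year.
Level perpetuity: PV = PMT / r = 102,400 / (0.098) = €1,044,897.96.

€1,044,897.96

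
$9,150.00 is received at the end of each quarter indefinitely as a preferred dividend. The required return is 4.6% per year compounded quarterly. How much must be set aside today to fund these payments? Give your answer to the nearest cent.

$795,652.17

Periodic rate r = 0.046/4 per quarter.
Level perpetuity: PV = PMT / r = 9,150 / (0.046/4) = $795,652.17.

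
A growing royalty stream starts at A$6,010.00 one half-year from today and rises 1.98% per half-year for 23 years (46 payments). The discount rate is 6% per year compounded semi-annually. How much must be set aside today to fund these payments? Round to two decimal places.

A$216,435.93

Periodic rate r = 0.06/2 per half-year; n is counted in half-years.
Growing ordinary annuity: PV = PMT₁ × [1 − ((1+g)/(1+r))^n] / (r − g) = 6,010 × [1 − ((1+0.0198)/(1+r))^46] / (r − 0.0198) = A$216,435.93.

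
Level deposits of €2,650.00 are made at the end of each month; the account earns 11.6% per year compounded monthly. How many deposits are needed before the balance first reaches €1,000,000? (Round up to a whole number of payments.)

Periodic rate r = 0.116/12 per month; n is counted in months.
Ordinary annuity FV: 1,000,000 = 2,650 × [((1+r)^n − 1)/r].
(1+r)^n = 1 + 1,000,000 × r / 2,650, so n = ln(1 + 1,000,000·r/2,650) / ln(1+r) = 159.70.
Round up to a whole number of payments: n = 160.

160 payments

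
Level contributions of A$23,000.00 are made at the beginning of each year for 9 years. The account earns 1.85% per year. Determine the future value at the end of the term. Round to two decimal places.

A$227,123.38

This is an annuity due: 9 deposits of A$23,000.00 at the beginning of each year.
Periodic rate r = 0.0185 per year.
FV = PMT × [((1+r)^n − 1)/r] × (1+r) = 23,000 × [(1+r)^9 − 1] / r × (1+r) = A$227,123.38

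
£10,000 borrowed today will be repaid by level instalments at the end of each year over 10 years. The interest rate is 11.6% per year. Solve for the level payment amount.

Level ordinary annuity; solve PV = PMT × [(1 − (1+r)^−n)/r] for PMT.
Periodic rate r = 0.116 per year.
With n = 10: PMT = 10,000 / ([(1 − (1+r)^−n)/r]) = £1,740.96

£1,740.96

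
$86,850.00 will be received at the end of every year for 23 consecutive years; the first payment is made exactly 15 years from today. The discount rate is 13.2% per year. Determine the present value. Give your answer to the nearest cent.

$109,273.10

Ordinary annuity of 23 payments, first payment at period 15.
Periodic rate r = 0.132 per year.
The ordinary-annuity PV formula values the stream one period before the first payment (period 14); discount that back 14 periods:
PV₀ = 86,850 × [1 − (1+r)^−23] / r × (1+r)^−14 = $109,273.10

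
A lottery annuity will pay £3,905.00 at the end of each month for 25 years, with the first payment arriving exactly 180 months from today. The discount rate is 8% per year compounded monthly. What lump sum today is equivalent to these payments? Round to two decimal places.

Ordinary annuity of 300 payments, first payment at period 180.
Periodic rate r = 0.08/12 per month; n is counted in months.
The ordinary-annuity PV formula values the stream one period before the first payment (period 179); discount that back 179 periods:
PV₀ = 3,905 × [1 − (1+r)^−300] / r × (1+r)^−179 = £154,017.10

£154,017.10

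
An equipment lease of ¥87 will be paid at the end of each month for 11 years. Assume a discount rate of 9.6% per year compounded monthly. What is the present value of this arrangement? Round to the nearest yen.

This is an ordinary annuity: 132 payments of ¥87 at the end of each month.
Periodic rate r = 0.096/12 per month; n is counted in months.
PV = PMT × [(1 − (1+r)^−n)/r] = 87 × [1 − (1+r)^−132] / r = ¥7,076

¥7,076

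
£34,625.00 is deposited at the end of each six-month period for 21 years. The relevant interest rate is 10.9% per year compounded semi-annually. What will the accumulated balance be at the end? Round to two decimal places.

£5,266,007.68

This is an ordinary annuity: 42 deposits of £34,625.00 at the end of each six-month period.
Periodic rate r = 0.109/2 per half-year; n is counted in half-years.
FV = PMT × [((1+r)^n − 1)/r] = 34,625 × [(1+r)^42 − 1] / r = £5,266,007.68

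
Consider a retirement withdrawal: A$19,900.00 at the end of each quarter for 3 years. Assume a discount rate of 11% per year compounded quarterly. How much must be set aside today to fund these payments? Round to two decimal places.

A$201,073.65

This is an ordinary annuity: 12 payments of A$19,900.00 at the end of each quarter.
Periodic rate r = 0.11/4 per quarter; n is counted in quarters.
PV = PMT × [(1 − (1+r)^−n)/r] = 19,900 × [1 − (1+r)^−12] / r = A$201,073.65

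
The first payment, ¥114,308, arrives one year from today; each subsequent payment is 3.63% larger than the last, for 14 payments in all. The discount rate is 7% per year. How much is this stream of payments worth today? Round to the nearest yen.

Periodic rate r = 0.07 per year.
Growing ordinary annuity: PV = PMT₁ × [1 − ((1+g)/(1+r))^n] / (r − g) = 114,308 × [1 − ((1+0.0363)/(1+r))^14] / (r − 0.0363) = ¥1,224,869.

¥1,224,869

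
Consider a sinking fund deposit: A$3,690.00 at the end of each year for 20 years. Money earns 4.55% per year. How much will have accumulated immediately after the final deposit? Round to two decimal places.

This is an ordinary annuity: 20 deposits of A$3,690.00 at the end of each year.
Periodic rate r = 0.0455 per year.
FV = PMT × [((1+r)^n − 1)/r] = 3,690 × [(1+r)^20 − 1] / r = A$116,368.64

A$116,368.64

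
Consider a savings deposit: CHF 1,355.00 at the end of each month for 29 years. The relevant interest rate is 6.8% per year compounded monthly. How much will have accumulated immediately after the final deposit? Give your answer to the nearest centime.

This is an ordinary annuity: 348 deposits of CHF 1,355.00 at the end of each month.
Periodic rate r = 0.068/12 per month; n is counted in months.
FV = PMT × [((1+r)^n − 1)/r] = 1,355 × [(1+r)^348 − 1] / r = CHF 1,469,413.60

CHF 1,469,413.60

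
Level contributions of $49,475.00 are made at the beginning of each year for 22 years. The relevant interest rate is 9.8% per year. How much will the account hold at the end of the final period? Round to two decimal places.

This is an annuity due: 22 deposits of $49,475.00 at the beginning of each year.
Periodic rate r = 0.098 per year.
FV = PMT × [((1+r)^n − 1)/r] × (1+r) = 49,475 × [(1+r)^22 − 1] / r × (1+r) = $3,780,922.10

$3,780,922.10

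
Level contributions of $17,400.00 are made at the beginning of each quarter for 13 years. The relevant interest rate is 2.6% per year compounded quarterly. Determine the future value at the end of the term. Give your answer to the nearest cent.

This is an annuity due: 52 deposits of $17,400.00 at the beginning of each quarter.
Periodic rate r = 0.026/4 per quarter; n is counted in quarters.
FV = PMT × [((1+r)^n − 1)/r] × (1+r) = 17,400 × [(1+r)^52 − 1] / r × (1+r) = $1,079,366.66

$1,079,366.66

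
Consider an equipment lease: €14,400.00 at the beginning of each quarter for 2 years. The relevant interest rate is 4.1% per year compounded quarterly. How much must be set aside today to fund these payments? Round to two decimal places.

€111,191.10

This is an annuity due: 8 payments of €14,400.00 at the beginning of each quarter.
Periodic rate r = 0.041/4 per quarter; n is counted in quarters.
PV = PMT × [(1 − (1+r)^−n)/r] × (1+r) = 14,400 × [1 − (1+r)^−8] / r × (1+r) = €111,191.10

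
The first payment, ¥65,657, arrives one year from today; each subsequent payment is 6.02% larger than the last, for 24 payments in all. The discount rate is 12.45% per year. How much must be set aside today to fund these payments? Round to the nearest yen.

Periodic rate r = 0.1245 per year.
Growing ordinary annuity: PV = PMT₁ × [1 − ((1+g)/(1+r))^n] / (r − g) = 65,657 × [1 − ((1+0.0602)/(1+r))^24] / (r − 0.0602) = ¥772,591.

¥772,591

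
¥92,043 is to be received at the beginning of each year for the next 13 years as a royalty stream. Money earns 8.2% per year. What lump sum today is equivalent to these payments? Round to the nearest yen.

¥778,555

This is an annuity due: 13 payments of ¥92,043 at the beginning of each year.
Periodic rate r = 0.082 per year.
PV = PMT × [(1 − (1+r)^−n)/r] × (1+r) = 92,043 × [1 − (1+r)^−13] / r × (1+r) = ¥778,555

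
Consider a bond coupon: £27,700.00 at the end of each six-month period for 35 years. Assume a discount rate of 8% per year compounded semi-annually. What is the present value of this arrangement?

£648,028.06

This is an ordinary annuity: 70 payments of £27,700.00 at the end of each six-month period.
Periodic rate r = 0.08/2 per half-year; n is counted in half-years.
PV = PMT × [(1 − (1+r)^−n)/r] = 27,700 × [1 − (1+r)^−70] / r = £648,028.06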